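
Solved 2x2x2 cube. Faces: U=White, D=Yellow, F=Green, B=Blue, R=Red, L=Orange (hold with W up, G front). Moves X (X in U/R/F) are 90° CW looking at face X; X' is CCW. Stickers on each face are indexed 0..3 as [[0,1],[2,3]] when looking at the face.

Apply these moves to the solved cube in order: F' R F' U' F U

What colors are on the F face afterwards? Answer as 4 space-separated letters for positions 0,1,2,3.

Answer: W Y G G

Derivation:
After move 1 (F'): F=GGGG U=WWRR R=YRYR D=OOYY L=OWOW
After move 2 (R): R=YYRR U=WGRG F=GOGY D=OBYB B=RBWB
After move 3 (F'): F=OYGG U=WGYR R=BYOR D=WWYB L=OGOR
After move 4 (U'): U=GRWY F=OGGG R=OYOR B=BYWB L=RBOR
After move 5 (F): F=GOGG U=GRRB R=WYYR D=OOYB L=RWOW
After move 6 (U): U=RGBR F=WYGG R=BYYR B=RWWB L=GOOW
Query: F face = WYGG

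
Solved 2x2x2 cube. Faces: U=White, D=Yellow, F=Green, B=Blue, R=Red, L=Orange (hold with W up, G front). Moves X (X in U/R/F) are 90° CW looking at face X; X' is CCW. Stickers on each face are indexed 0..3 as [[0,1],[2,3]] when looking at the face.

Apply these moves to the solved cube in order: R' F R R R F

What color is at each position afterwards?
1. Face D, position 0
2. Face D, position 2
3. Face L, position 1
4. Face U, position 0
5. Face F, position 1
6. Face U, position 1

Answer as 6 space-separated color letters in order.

Answer: W Y R W G Y

Derivation:
After move 1 (R'): R=RRRR U=WBWB F=GWGW D=YGYG B=YBYB
After move 2 (F): F=GGWW U=WBOO R=WRBR D=RRYG L=OYOG
After move 3 (R): R=BWRR U=WGOW F=GRWG D=RYYY B=OBBB
After move 4 (R): R=RBRW U=WROG F=GYWY D=RBYO B=WBGB
After move 5 (R): R=RRWB U=WYOY F=GBWO D=RGYW B=GBRB
After move 6 (F): F=WGOB U=WYGY R=ORYB D=WRYW L=OROG
Query 1: D[0] = W
Query 2: D[2] = Y
Query 3: L[1] = R
Query 4: U[0] = W
Query 5: F[1] = G
Query 6: U[1] = Y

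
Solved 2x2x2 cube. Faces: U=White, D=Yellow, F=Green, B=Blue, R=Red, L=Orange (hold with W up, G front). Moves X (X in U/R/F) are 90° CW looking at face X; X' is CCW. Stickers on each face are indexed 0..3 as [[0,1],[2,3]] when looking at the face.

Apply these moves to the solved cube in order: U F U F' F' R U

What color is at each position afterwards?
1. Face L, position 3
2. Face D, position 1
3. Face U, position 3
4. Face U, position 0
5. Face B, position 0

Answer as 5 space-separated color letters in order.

Answer: O B G B G

Derivation:
After move 1 (U): U=WWWW F=RRGG R=BBRR B=OOBB L=GGOO
After move 2 (F): F=GRGR U=WWOG R=WBWR D=RBYY L=GYOY
After move 3 (U): U=OWGW F=WBGR R=OOWR B=GYBB L=GROY
After move 4 (F'): F=BRWG U=OWOW R=BORR D=RYYY L=GWOG
After move 5 (F'): F=RGBW U=OWBR R=YORR D=WGYY L=GWOO
After move 6 (R): R=RYRO U=OGBW F=RGBY D=WBYG B=RYWB
After move 7 (U): U=BOWG F=RYBY R=RYRO B=GWWB L=RGOO
Query 1: L[3] = O
Query 2: D[1] = B
Query 3: U[3] = G
Query 4: U[0] = B
Query 5: B[0] = G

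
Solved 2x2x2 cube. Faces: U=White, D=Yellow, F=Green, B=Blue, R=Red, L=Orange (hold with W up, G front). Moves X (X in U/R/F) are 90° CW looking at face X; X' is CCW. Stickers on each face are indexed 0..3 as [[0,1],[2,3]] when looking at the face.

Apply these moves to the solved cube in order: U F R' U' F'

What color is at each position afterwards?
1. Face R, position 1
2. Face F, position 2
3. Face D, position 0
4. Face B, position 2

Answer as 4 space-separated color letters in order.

Answer: W G O B

Derivation:
After move 1 (U): U=WWWW F=RRGG R=BBRR B=OOBB L=GGOO
After move 2 (F): F=GRGR U=WWOG R=WBWR D=RBYY L=GYOY
After move 3 (R'): R=BRWW U=WBOO F=GWGG D=RRYR B=YOBB
After move 4 (U'): U=BOWO F=GYGG R=GWWW B=BRBB L=YOOY
After move 5 (F'): F=YGGG U=BOGW R=RWRW D=OYYR L=YOOW
Query 1: R[1] = W
Query 2: F[2] = G
Query 3: D[0] = O
Query 4: B[2] = B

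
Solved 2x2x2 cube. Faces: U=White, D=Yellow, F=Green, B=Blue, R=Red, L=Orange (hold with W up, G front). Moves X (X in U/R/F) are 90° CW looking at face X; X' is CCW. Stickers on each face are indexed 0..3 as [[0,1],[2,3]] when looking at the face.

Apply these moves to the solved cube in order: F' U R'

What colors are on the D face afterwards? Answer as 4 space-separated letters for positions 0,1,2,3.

After move 1 (F'): F=GGGG U=WWRR R=YRYR D=OOYY L=OWOW
After move 2 (U): U=RWRW F=YRGG R=BBYR B=OWBB L=GGOW
After move 3 (R'): R=BRBY U=RBRO F=YWGW D=ORYG B=YWOB
Query: D face = ORYG

Answer: O R Y G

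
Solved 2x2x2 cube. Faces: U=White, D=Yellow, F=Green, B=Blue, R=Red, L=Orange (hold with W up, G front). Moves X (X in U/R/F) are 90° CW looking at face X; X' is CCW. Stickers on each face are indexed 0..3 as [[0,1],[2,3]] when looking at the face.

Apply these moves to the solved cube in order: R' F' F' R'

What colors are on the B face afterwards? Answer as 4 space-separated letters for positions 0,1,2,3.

Answer: G B W B

Derivation:
After move 1 (R'): R=RRRR U=WBWB F=GWGW D=YGYG B=YBYB
After move 2 (F'): F=WWGG U=WBRR R=GRYR D=OOYG L=OBOW
After move 3 (F'): F=WGWG U=WBGY R=OROR D=BWYG L=OROR
After move 4 (R'): R=RROO U=WYGY F=WBWY D=BGYG B=GBWB
Query: B face = GBWB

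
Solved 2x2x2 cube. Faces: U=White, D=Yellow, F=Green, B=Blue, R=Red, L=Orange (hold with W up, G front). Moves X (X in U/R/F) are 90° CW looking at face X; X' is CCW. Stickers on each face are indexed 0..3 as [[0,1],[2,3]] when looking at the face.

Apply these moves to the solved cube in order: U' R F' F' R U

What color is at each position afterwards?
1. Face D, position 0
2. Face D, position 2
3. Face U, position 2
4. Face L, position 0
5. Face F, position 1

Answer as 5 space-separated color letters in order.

After move 1 (U'): U=WWWW F=OOGG R=GGRR B=RRBB L=BBOO
After move 2 (R): R=RGRG U=WOWG F=OYGY D=YBYR B=WRWB
After move 3 (F'): F=YYOG U=WORR R=BGYG D=BOYR L=BGOW
After move 4 (F'): F=YGYO U=WOBY R=OGBG D=GWYR L=BROR
After move 5 (R): R=BOGG U=WGBO F=YWYR D=GWYW B=YROB
After move 6 (U): U=BWOG F=BOYR R=YRGG B=BROB L=YWOR
Query 1: D[0] = G
Query 2: D[2] = Y
Query 3: U[2] = O
Query 4: L[0] = Y
Query 5: F[1] = O

Answer: G Y O Y O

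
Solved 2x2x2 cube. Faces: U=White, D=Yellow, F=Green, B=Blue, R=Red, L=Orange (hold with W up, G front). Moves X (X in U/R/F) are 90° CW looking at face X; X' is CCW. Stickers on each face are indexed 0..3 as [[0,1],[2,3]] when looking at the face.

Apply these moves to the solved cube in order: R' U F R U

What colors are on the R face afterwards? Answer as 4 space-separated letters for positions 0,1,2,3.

Answer: W O R B

Derivation:
After move 1 (R'): R=RRRR U=WBWB F=GWGW D=YGYG B=YBYB
After move 2 (U): U=WWBB F=RRGW R=YBRR B=OOYB L=GWOO
After move 3 (F): F=GRWR U=WWOW R=BBBR D=RYYG L=GYOG
After move 4 (R): R=BBRB U=WROR F=GYWG D=RYYO B=WOWB
After move 5 (U): U=OWRR F=BBWG R=WORB B=GYWB L=GYOG
Query: R face = WORB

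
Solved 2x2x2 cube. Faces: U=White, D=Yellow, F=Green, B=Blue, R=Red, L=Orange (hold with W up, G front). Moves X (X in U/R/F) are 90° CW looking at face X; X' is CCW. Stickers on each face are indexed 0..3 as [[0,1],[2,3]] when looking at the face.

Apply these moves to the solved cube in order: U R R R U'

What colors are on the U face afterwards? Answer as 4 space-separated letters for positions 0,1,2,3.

Answer: B O W W

Derivation:
After move 1 (U): U=WWWW F=RRGG R=BBRR B=OOBB L=GGOO
After move 2 (R): R=RBRB U=WRWG F=RYGY D=YBYO B=WOWB
After move 3 (R): R=RRBB U=WYWY F=RBGO D=YWYW B=GORB
After move 4 (R): R=BRBR U=WBWO F=RWGW D=YRYG B=YOYB
After move 5 (U'): U=BOWW F=GGGW R=RWBR B=BRYB L=YOOO
Query: U face = BOWW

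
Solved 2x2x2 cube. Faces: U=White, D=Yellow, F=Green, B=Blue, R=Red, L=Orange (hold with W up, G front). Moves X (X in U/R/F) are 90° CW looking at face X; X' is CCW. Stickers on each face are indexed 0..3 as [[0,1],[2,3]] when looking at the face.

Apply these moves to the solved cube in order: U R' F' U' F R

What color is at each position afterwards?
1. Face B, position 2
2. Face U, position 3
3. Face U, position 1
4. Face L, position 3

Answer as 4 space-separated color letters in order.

After move 1 (U): U=WWWW F=RRGG R=BBRR B=OOBB L=GGOO
After move 2 (R'): R=BRBR U=WBWO F=RWGW D=YRYG B=YOYB
After move 3 (F'): F=WWRG U=WBBB R=RRYR D=GOYG L=GOOW
After move 4 (U'): U=BBWB F=GORG R=WWYR B=RRYB L=YOOW
After move 5 (F): F=RGGO U=BBWO R=WWBR D=YWYG L=YGOO
After move 6 (R): R=BWRW U=BGWO F=RWGG D=YYYR B=ORBB
Query 1: B[2] = B
Query 2: U[3] = O
Query 3: U[1] = G
Query 4: L[3] = O

Answer: B O G O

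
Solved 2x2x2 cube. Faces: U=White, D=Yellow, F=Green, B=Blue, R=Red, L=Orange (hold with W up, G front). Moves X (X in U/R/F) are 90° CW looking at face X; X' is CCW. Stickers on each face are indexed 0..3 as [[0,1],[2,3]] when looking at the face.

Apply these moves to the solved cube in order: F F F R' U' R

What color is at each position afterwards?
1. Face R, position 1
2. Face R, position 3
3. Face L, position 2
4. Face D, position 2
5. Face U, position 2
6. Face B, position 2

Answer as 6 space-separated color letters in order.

After move 1 (F): F=GGGG U=WWOO R=WRWR D=RRYY L=OYOY
After move 2 (F): F=GGGG U=WWYY R=OROR D=WWYY L=OROR
After move 3 (F): F=GGGG U=WWRR R=YRYR D=OOYY L=OWOW
After move 4 (R'): R=RRYY U=WBRB F=GWGR D=OGYG B=YBOB
After move 5 (U'): U=BBWR F=OWGR R=GWYY B=RROB L=YBOW
After move 6 (R): R=YGYW U=BWWR F=OGGG D=OOYR B=RRBB
Query 1: R[1] = G
Query 2: R[3] = W
Query 3: L[2] = O
Query 4: D[2] = Y
Query 5: U[2] = W
Query 6: B[2] = B

Answer: G W O Y W B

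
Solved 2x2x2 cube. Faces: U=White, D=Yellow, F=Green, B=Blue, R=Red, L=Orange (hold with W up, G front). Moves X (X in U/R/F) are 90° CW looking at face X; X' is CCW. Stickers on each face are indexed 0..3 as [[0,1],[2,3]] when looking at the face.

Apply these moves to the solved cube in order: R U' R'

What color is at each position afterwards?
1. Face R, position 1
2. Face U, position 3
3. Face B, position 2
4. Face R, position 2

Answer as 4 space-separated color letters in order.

After move 1 (R): R=RRRR U=WGWG F=GYGY D=YBYB B=WBWB
After move 2 (U'): U=GGWW F=OOGY R=GYRR B=RRWB L=WBOO
After move 3 (R'): R=YRGR U=GWWR F=OGGW D=YOYY B=BRBB
Query 1: R[1] = R
Query 2: U[3] = R
Query 3: B[2] = B
Query 4: R[2] = G

Answer: R R B G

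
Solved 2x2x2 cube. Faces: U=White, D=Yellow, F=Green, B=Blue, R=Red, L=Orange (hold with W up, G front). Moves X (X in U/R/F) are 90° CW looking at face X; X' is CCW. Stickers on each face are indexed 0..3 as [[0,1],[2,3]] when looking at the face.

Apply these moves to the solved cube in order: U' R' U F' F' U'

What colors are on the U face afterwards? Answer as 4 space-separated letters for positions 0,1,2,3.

Answer: W Y W O

Derivation:
After move 1 (U'): U=WWWW F=OOGG R=GGRR B=RRBB L=BBOO
After move 2 (R'): R=GRGR U=WBWR F=OWGW D=YOYG B=YRYB
After move 3 (U): U=WWRB F=GRGW R=YRGR B=BBYB L=OWOO
After move 4 (F'): F=RWGG U=WWYG R=ORYR D=WOYG L=OBOR
After move 5 (F'): F=WGRG U=WWOY R=ORWR D=BRYG L=OGOY
After move 6 (U'): U=WYWO F=OGRG R=WGWR B=ORYB L=BBOY
Query: U face = WYWO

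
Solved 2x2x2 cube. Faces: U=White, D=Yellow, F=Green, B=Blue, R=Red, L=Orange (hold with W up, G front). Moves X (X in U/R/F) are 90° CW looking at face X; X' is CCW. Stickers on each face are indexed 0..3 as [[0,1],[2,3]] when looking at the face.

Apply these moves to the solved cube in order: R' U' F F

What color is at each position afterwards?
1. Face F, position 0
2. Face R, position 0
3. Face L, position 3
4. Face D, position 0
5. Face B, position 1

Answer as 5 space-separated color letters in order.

After move 1 (R'): R=RRRR U=WBWB F=GWGW D=YGYG B=YBYB
After move 2 (U'): U=BBWW F=OOGW R=GWRR B=RRYB L=YBOO
After move 3 (F): F=GOWO U=BBOB R=WWWR D=RGYG L=YYOG
After move 4 (F): F=WGOO U=BBGY R=OWBR D=WWYG L=YROG
Query 1: F[0] = W
Query 2: R[0] = O
Query 3: L[3] = G
Query 4: D[0] = W
Query 5: B[1] = R

Answer: W O G W R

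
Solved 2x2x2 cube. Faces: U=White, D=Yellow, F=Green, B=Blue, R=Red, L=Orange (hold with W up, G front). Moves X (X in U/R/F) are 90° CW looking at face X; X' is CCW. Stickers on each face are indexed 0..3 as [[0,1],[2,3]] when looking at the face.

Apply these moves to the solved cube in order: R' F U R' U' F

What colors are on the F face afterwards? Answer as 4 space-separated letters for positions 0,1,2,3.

After move 1 (R'): R=RRRR U=WBWB F=GWGW D=YGYG B=YBYB
After move 2 (F): F=GGWW U=WBOO R=WRBR D=RRYG L=OYOG
After move 3 (U): U=OWOB F=WRWW R=YBBR B=OYYB L=GGOG
After move 4 (R'): R=BRYB U=OYOO F=WWWB D=RRYW B=GYRB
After move 5 (U'): U=YOOO F=GGWB R=WWYB B=BRRB L=GYOG
After move 6 (F): F=WGBG U=YOGY R=OWOB D=YWYW L=GROR
Query: F face = WGBG

Answer: W G B G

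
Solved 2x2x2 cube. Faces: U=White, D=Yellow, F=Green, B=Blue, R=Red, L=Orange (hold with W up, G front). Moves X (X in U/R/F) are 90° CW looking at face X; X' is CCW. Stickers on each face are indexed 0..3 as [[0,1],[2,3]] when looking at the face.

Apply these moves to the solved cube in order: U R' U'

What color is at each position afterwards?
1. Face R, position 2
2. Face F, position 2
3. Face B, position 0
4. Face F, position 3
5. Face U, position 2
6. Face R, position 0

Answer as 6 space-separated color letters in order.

After move 1 (U): U=WWWW F=RRGG R=BBRR B=OOBB L=GGOO
After move 2 (R'): R=BRBR U=WBWO F=RWGW D=YRYG B=YOYB
After move 3 (U'): U=BOWW F=GGGW R=RWBR B=BRYB L=YOOO
Query 1: R[2] = B
Query 2: F[2] = G
Query 3: B[0] = B
Query 4: F[3] = W
Query 5: U[2] = W
Query 6: R[0] = R

Answer: B G B W W R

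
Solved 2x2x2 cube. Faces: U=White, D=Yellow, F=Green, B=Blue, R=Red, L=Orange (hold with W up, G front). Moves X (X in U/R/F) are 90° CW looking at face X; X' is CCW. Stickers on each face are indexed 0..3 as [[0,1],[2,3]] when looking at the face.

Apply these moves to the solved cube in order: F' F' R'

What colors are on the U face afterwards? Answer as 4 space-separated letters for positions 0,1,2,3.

Answer: W B Y B

Derivation:
After move 1 (F'): F=GGGG U=WWRR R=YRYR D=OOYY L=OWOW
After move 2 (F'): F=GGGG U=WWYY R=OROR D=WWYY L=OROR
After move 3 (R'): R=RROO U=WBYB F=GWGY D=WGYG B=YBWB
Query: U face = WBYB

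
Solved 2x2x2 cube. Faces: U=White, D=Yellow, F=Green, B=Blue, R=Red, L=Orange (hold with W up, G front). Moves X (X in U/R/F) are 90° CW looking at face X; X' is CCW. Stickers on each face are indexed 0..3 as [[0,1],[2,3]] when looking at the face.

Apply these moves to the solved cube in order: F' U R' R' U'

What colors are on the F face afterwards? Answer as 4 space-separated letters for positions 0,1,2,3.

After move 1 (F'): F=GGGG U=WWRR R=YRYR D=OOYY L=OWOW
After move 2 (U): U=RWRW F=YRGG R=BBYR B=OWBB L=GGOW
After move 3 (R'): R=BRBY U=RBRO F=YWGW D=ORYG B=YWOB
After move 4 (R'): R=RYBB U=RORY F=YBGO D=OWYW B=GWRB
After move 5 (U'): U=OYRR F=GGGO R=YBBB B=RYRB L=GWOW
Query: F face = GGGO

Answer: G G G O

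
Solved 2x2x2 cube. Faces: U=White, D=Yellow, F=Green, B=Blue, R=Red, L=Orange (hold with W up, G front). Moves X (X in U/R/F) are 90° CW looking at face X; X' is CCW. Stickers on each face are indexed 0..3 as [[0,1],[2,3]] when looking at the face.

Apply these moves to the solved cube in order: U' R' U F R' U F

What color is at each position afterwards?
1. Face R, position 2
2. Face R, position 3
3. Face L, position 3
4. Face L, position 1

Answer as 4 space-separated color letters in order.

After move 1 (U'): U=WWWW F=OOGG R=GGRR B=RRBB L=BBOO
After move 2 (R'): R=GRGR U=WBWR F=OWGW D=YOYG B=YRYB
After move 3 (U): U=WWRB F=GRGW R=YRGR B=BBYB L=OWOO
After move 4 (F): F=GGWR U=WWOW R=RRBR D=GYYG L=OYOO
After move 5 (R'): R=RRRB U=WYOB F=GWWW D=GGYR B=GBYB
After move 6 (U): U=OWBY F=RRWW R=GBRB B=OYYB L=GWOO
After move 7 (F): F=WRWR U=OWOW R=BBYB D=RGYR L=GGOG
Query 1: R[2] = Y
Query 2: R[3] = B
Query 3: L[3] = G
Query 4: L[1] = G

Answer: Y B G G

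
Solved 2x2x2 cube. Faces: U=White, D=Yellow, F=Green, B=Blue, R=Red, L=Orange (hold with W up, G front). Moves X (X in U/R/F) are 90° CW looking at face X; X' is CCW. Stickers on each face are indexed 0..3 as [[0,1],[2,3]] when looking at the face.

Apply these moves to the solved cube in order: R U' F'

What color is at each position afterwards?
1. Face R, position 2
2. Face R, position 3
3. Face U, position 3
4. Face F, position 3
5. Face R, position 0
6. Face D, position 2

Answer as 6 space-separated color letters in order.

After move 1 (R): R=RRRR U=WGWG F=GYGY D=YBYB B=WBWB
After move 2 (U'): U=GGWW F=OOGY R=GYRR B=RRWB L=WBOO
After move 3 (F'): F=OYOG U=GGGR R=BYYR D=BOYB L=WWOW
Query 1: R[2] = Y
Query 2: R[3] = R
Query 3: U[3] = R
Query 4: F[3] = G
Query 5: R[0] = B
Query 6: D[2] = Y

Answer: Y R R G B Y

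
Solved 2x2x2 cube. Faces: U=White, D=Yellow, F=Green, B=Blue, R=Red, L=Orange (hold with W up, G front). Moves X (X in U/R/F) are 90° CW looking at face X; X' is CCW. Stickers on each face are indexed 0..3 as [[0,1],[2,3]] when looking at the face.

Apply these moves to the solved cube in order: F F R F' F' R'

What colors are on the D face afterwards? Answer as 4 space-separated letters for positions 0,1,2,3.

Answer: G G Y G

Derivation:
After move 1 (F): F=GGGG U=WWOO R=WRWR D=RRYY L=OYOY
After move 2 (F): F=GGGG U=WWYY R=OROR D=WWYY L=OROR
After move 3 (R): R=OORR U=WGYG F=GWGY D=WBYB B=YBWB
After move 4 (F'): F=WYGG U=WGOR R=BOWR D=RRYB L=OGOY
After move 5 (F'): F=YGWG U=WGBW R=RORR D=GYYB L=OROO
After move 6 (R'): R=ORRR U=WWBY F=YGWW D=GGYG B=BBYB
Query: D face = GGYG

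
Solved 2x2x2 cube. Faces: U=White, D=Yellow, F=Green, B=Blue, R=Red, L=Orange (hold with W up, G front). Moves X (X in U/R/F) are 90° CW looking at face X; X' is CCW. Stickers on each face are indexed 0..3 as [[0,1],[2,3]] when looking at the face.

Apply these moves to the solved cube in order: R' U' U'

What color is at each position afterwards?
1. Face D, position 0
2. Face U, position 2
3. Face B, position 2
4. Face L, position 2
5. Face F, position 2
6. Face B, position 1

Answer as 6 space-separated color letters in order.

After move 1 (R'): R=RRRR U=WBWB F=GWGW D=YGYG B=YBYB
After move 2 (U'): U=BBWW F=OOGW R=GWRR B=RRYB L=YBOO
After move 3 (U'): U=BWBW F=YBGW R=OORR B=GWYB L=RROO
Query 1: D[0] = Y
Query 2: U[2] = B
Query 3: B[2] = Y
Query 4: L[2] = O
Query 5: F[2] = G
Query 6: B[1] = W

Answer: Y B Y O G W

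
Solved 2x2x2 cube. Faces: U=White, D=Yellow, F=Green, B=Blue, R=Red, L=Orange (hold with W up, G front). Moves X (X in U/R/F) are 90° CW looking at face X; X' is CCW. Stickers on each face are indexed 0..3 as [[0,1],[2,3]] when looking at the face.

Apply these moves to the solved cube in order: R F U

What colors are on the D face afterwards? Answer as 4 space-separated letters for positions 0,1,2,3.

Answer: R R Y B

Derivation:
After move 1 (R): R=RRRR U=WGWG F=GYGY D=YBYB B=WBWB
After move 2 (F): F=GGYY U=WGOO R=WRGR D=RRYB L=OYOB
After move 3 (U): U=OWOG F=WRYY R=WBGR B=OYWB L=GGOB
Query: D face = RRYB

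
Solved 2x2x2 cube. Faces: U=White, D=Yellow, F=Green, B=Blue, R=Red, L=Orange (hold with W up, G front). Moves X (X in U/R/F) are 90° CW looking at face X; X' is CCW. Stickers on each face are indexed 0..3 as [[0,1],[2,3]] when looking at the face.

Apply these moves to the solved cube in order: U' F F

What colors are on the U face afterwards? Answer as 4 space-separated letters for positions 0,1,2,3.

Answer: W W Y Y

Derivation:
After move 1 (U'): U=WWWW F=OOGG R=GGRR B=RRBB L=BBOO
After move 2 (F): F=GOGO U=WWOB R=WGWR D=RGYY L=BYOY
After move 3 (F): F=GGOO U=WWYY R=OGBR D=WWYY L=BROG
Query: U face = WWYY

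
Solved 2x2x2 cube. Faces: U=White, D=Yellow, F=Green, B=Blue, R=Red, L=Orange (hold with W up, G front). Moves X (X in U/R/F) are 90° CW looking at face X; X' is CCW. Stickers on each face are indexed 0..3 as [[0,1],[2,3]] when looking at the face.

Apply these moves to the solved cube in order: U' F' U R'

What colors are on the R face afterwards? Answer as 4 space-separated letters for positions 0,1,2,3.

Answer: R R R Y

Derivation:
After move 1 (U'): U=WWWW F=OOGG R=GGRR B=RRBB L=BBOO
After move 2 (F'): F=OGOG U=WWGR R=YGYR D=BOYY L=BWOW
After move 3 (U): U=GWRW F=YGOG R=RRYR B=BWBB L=OGOW
After move 4 (R'): R=RRRY U=GBRB F=YWOW D=BGYG B=YWOB
Query: R face = RRRY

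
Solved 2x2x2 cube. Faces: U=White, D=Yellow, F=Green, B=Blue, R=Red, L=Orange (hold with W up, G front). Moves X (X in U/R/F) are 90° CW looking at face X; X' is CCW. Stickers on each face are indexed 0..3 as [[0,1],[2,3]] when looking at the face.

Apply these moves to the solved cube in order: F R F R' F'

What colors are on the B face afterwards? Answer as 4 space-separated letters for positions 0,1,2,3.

After move 1 (F): F=GGGG U=WWOO R=WRWR D=RRYY L=OYOY
After move 2 (R): R=WWRR U=WGOG F=GRGY D=RBYB B=OBWB
After move 3 (F): F=GGYR U=WGYY R=OWGR D=RWYB L=OROB
After move 4 (R'): R=WROG U=WWYO F=GGYY D=RGYR B=BBWB
After move 5 (F'): F=GYGY U=WWWO R=GRRG D=RBYR L=OOOY
Query: B face = BBWB

Answer: B B W B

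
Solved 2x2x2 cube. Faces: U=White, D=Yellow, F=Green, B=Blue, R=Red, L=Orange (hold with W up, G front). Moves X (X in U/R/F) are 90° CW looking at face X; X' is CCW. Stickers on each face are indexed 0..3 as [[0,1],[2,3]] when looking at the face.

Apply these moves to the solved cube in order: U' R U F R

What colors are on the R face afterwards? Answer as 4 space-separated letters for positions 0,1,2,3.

After move 1 (U'): U=WWWW F=OOGG R=GGRR B=RRBB L=BBOO
After move 2 (R): R=RGRG U=WOWG F=OYGY D=YBYR B=WRWB
After move 3 (U): U=WWGO F=RGGY R=WRRG B=BBWB L=OYOO
After move 4 (F): F=GRYG U=WWOY R=GROG D=RWYR L=OYOB
After move 5 (R): R=OGGR U=WROG F=GWYR D=RWYB B=YBWB
Query: R face = OGGR

Answer: O G G R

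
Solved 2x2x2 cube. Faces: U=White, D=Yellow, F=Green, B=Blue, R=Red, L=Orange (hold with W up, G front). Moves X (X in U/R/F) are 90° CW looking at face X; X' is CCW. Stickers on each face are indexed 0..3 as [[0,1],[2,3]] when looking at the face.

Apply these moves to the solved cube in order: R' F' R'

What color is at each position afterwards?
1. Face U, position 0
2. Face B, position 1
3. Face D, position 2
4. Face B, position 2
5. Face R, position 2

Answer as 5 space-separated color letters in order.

After move 1 (R'): R=RRRR U=WBWB F=GWGW D=YGYG B=YBYB
After move 2 (F'): F=WWGG U=WBRR R=GRYR D=OOYG L=OBOW
After move 3 (R'): R=RRGY U=WYRY F=WBGR D=OWYG B=GBOB
Query 1: U[0] = W
Query 2: B[1] = B
Query 3: D[2] = Y
Query 4: B[2] = O
Query 5: R[2] = G

Answer: W B Y O G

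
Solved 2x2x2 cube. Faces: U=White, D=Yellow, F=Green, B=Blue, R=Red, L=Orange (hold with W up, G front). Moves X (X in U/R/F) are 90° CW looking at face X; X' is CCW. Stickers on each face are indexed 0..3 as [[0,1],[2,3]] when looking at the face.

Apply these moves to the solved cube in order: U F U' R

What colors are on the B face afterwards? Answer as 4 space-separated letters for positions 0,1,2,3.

Answer: O B G B

Derivation:
After move 1 (U): U=WWWW F=RRGG R=BBRR B=OOBB L=GGOO
After move 2 (F): F=GRGR U=WWOG R=WBWR D=RBYY L=GYOY
After move 3 (U'): U=WGWO F=GYGR R=GRWR B=WBBB L=OOOY
After move 4 (R): R=WGRR U=WYWR F=GBGY D=RBYW B=OBGB
Query: B face = OBGB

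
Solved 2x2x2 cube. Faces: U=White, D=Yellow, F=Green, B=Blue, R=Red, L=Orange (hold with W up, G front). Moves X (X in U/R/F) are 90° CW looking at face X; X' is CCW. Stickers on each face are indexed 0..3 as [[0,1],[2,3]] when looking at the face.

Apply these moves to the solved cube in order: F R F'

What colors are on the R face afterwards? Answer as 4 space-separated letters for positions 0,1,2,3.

After move 1 (F): F=GGGG U=WWOO R=WRWR D=RRYY L=OYOY
After move 2 (R): R=WWRR U=WGOG F=GRGY D=RBYB B=OBWB
After move 3 (F'): F=RYGG U=WGWR R=BWRR D=YYYB L=OGOO
Query: R face = BWRR

Answer: B W R R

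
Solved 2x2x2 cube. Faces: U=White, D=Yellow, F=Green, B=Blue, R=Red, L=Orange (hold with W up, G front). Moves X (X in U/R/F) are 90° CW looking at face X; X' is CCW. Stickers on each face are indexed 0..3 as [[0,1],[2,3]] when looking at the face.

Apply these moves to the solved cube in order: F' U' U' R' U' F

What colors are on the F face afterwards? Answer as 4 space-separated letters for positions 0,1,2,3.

Answer: G Y W R

Derivation:
After move 1 (F'): F=GGGG U=WWRR R=YRYR D=OOYY L=OWOW
After move 2 (U'): U=WRWR F=OWGG R=GGYR B=YRBB L=BBOW
After move 3 (U'): U=RRWW F=BBGG R=OWYR B=GGBB L=YROW
After move 4 (R'): R=WROY U=RBWG F=BRGW D=OBYG B=YGOB
After move 5 (U'): U=BGRW F=YRGW R=BROY B=WROB L=YGOW
After move 6 (F): F=GYWR U=BGWG R=RRWY D=OBYG L=YOOB
Query: F face = GYWR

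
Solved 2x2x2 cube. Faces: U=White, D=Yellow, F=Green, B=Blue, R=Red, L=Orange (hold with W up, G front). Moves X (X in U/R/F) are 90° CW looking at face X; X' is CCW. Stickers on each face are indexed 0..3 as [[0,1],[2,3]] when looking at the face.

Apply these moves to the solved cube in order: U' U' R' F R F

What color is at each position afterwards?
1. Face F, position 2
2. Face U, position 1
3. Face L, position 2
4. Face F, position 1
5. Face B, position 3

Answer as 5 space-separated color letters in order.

After move 1 (U'): U=WWWW F=OOGG R=GGRR B=RRBB L=BBOO
After move 2 (U'): U=WWWW F=BBGG R=OORR B=GGBB L=RROO
After move 3 (R'): R=OROR U=WBWG F=BWGW D=YBYG B=YGYB
After move 4 (F): F=GBWW U=WBOR R=WRGR D=OOYG L=RYOB
After move 5 (R): R=GWRR U=WBOW F=GOWG D=OYYY B=RGBB
After move 6 (F): F=WGGO U=WBBY R=OWWR D=RGYY L=ROOY
Query 1: F[2] = G
Query 2: U[1] = B
Query 3: L[2] = O
Query 4: F[1] = G
Query 5: B[3] = B

Answer: G B O G B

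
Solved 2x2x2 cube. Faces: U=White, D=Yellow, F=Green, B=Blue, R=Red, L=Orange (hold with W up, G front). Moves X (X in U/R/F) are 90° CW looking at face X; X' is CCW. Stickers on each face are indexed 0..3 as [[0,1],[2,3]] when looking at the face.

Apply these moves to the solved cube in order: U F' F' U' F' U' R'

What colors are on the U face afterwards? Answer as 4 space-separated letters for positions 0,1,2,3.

Answer: Y B W W

Derivation:
After move 1 (U): U=WWWW F=RRGG R=BBRR B=OOBB L=GGOO
After move 2 (F'): F=RGRG U=WWBR R=YBYR D=GOYY L=GWOW
After move 3 (F'): F=GGRR U=WWYY R=OBGR D=WWYY L=GROB
After move 4 (U'): U=WYWY F=GRRR R=GGGR B=OBBB L=OOOB
After move 5 (F'): F=RRGR U=WYGG R=WGWR D=OBYY L=OYOW
After move 6 (U'): U=YGWG F=OYGR R=RRWR B=WGBB L=OBOW
After move 7 (R'): R=RRRW U=YBWW F=OGGG D=OYYR B=YGBB
Query: U face = YBWW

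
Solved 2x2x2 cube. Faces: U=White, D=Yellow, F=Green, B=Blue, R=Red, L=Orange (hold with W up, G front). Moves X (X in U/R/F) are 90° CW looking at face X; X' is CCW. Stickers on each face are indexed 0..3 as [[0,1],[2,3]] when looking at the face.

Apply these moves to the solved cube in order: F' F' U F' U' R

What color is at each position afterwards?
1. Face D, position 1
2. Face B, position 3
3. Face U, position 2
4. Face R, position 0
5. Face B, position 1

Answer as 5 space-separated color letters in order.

Answer: B B Y W B

Derivation:
After move 1 (F'): F=GGGG U=WWRR R=YRYR D=OOYY L=OWOW
After move 2 (F'): F=GGGG U=WWYY R=OROR D=WWYY L=OROR
After move 3 (U): U=YWYW F=ORGG R=BBOR B=ORBB L=GGOR
After move 4 (F'): F=RGOG U=YWBO R=WBWR D=GRYY L=GWOY
After move 5 (U'): U=WOYB F=GWOG R=RGWR B=WBBB L=OROY
After move 6 (R): R=WRRG U=WWYG F=GROY D=GBYW B=BBOB
Query 1: D[1] = B
Query 2: B[3] = B
Query 3: U[2] = Y
Query 4: R[0] = W
Query 5: B[1] = B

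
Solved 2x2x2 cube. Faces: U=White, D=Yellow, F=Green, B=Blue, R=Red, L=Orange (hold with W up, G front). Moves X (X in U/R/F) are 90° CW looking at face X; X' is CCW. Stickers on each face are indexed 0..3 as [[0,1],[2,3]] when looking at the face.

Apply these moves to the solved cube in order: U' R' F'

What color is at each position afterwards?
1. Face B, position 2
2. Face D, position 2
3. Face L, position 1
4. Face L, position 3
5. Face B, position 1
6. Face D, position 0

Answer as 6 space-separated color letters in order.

After move 1 (U'): U=WWWW F=OOGG R=GGRR B=RRBB L=BBOO
After move 2 (R'): R=GRGR U=WBWR F=OWGW D=YOYG B=YRYB
After move 3 (F'): F=WWOG U=WBGG R=ORYR D=BOYG L=BROW
Query 1: B[2] = Y
Query 2: D[2] = Y
Query 3: L[1] = R
Query 4: L[3] = W
Query 5: B[1] = R
Query 6: D[0] = B

Answer: Y Y R W R B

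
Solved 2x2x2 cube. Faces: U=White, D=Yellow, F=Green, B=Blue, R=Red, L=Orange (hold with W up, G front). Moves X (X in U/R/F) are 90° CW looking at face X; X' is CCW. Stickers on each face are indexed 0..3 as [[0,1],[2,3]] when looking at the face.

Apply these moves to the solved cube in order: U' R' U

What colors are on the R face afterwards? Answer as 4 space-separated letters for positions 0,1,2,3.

Answer: Y R G R

Derivation:
After move 1 (U'): U=WWWW F=OOGG R=GGRR B=RRBB L=BBOO
After move 2 (R'): R=GRGR U=WBWR F=OWGW D=YOYG B=YRYB
After move 3 (U): U=WWRB F=GRGW R=YRGR B=BBYB L=OWOO
Query: R face = YRGR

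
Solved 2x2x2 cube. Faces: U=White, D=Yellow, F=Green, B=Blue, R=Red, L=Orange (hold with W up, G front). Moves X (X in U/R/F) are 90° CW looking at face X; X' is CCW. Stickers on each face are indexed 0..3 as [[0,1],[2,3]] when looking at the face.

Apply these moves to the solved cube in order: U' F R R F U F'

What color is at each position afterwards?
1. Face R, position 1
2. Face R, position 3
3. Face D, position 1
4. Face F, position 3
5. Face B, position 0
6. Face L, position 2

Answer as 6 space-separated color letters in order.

After move 1 (U'): U=WWWW F=OOGG R=GGRR B=RRBB L=BBOO
After move 2 (F): F=GOGO U=WWOB R=WGWR D=RGYY L=BYOY
After move 3 (R): R=WWRG U=WOOO F=GGGY D=RBYR B=BRWB
After move 4 (R): R=RWGW U=WGOY F=GBGR D=RWYB B=OROB
After move 5 (F): F=GGRB U=WGYY R=OWYW D=GRYB L=BROW
After move 6 (U): U=YWYG F=OWRB R=ORYW B=BROB L=GGOW
After move 7 (F'): F=WBOR U=YWOY R=RRGW D=GWYB L=GGOY
Query 1: R[1] = R
Query 2: R[3] = W
Query 3: D[1] = W
Query 4: F[3] = R
Query 5: B[0] = B
Query 6: L[2] = O

Answer: R W W R B O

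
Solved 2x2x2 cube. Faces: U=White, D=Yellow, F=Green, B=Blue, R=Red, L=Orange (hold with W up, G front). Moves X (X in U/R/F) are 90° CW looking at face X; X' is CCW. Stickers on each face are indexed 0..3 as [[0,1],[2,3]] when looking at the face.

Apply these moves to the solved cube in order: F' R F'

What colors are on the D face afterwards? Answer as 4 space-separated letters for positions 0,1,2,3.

Answer: W W Y B

Derivation:
After move 1 (F'): F=GGGG U=WWRR R=YRYR D=OOYY L=OWOW
After move 2 (R): R=YYRR U=WGRG F=GOGY D=OBYB B=RBWB
After move 3 (F'): F=OYGG U=WGYR R=BYOR D=WWYB L=OGOR
Query: D face = WWYB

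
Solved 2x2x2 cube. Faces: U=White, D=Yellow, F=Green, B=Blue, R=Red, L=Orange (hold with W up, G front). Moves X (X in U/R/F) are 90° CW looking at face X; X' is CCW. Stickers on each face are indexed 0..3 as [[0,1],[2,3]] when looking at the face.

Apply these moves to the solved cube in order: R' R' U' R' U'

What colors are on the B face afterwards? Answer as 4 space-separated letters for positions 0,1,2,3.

After move 1 (R'): R=RRRR U=WBWB F=GWGW D=YGYG B=YBYB
After move 2 (R'): R=RRRR U=WYWY F=GBGB D=YWYW B=GBGB
After move 3 (U'): U=YYWW F=OOGB R=GBRR B=RRGB L=GBOO
After move 4 (R'): R=BRGR U=YGWR F=OYGW D=YOYB B=WRWB
After move 5 (U'): U=GRYW F=GBGW R=OYGR B=BRWB L=WROO
Query: B face = BRWB

Answer: B R W B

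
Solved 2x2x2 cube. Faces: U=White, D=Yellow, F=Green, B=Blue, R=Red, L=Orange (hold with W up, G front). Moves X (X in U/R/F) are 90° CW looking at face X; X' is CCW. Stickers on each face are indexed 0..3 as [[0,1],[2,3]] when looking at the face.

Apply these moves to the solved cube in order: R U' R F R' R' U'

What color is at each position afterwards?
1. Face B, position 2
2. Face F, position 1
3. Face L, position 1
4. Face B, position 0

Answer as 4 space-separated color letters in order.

Answer: O Y R Y

Derivation:
After move 1 (R): R=RRRR U=WGWG F=GYGY D=YBYB B=WBWB
After move 2 (U'): U=GGWW F=OOGY R=GYRR B=RRWB L=WBOO
After move 3 (R): R=RGRY U=GOWY F=OBGB D=YWYR B=WRGB
After move 4 (F): F=GOBB U=GOOB R=WGYY D=RRYR L=WYOW
After move 5 (R'): R=GYWY U=GGOW F=GOBB D=ROYB B=RRRB
After move 6 (R'): R=YYGW U=GROR F=GGBW D=ROYB B=BROB
After move 7 (U'): U=RRGO F=WYBW R=GGGW B=YYOB L=BROW
Query 1: B[2] = O
Query 2: F[1] = Y
Query 3: L[1] = R
Query 4: B[0] = Y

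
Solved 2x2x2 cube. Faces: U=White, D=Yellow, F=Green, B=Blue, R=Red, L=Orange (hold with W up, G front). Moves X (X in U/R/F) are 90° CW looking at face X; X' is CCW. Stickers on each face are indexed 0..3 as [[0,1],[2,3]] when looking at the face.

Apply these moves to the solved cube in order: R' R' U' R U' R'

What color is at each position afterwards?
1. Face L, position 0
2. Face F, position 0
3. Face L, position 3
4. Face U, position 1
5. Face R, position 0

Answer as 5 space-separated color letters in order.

After move 1 (R'): R=RRRR U=WBWB F=GWGW D=YGYG B=YBYB
After move 2 (R'): R=RRRR U=WYWY F=GBGB D=YWYW B=GBGB
After move 3 (U'): U=YYWW F=OOGB R=GBRR B=RRGB L=GBOO
After move 4 (R): R=RGRB U=YOWB F=OWGW D=YGYR B=WRYB
After move 5 (U'): U=OBYW F=GBGW R=OWRB B=RGYB L=WROO
After move 6 (R'): R=WBOR U=OYYR F=GBGW D=YBYW B=RGGB
Query 1: L[0] = W
Query 2: F[0] = G
Query 3: L[3] = O
Query 4: U[1] = Y
Query 5: R[0] = W

Answer: W G O Y W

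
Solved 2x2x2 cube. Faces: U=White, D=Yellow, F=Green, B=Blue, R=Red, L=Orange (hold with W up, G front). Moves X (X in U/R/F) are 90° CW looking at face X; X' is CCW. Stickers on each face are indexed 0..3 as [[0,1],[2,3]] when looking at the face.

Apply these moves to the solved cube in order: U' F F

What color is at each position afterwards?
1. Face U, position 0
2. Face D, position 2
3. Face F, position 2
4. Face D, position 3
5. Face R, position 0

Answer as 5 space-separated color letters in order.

After move 1 (U'): U=WWWW F=OOGG R=GGRR B=RRBB L=BBOO
After move 2 (F): F=GOGO U=WWOB R=WGWR D=RGYY L=BYOY
After move 3 (F): F=GGOO U=WWYY R=OGBR D=WWYY L=BROG
Query 1: U[0] = W
Query 2: D[2] = Y
Query 3: F[2] = O
Query 4: D[3] = Y
Query 5: R[0] = O

Answer: W Y O Y O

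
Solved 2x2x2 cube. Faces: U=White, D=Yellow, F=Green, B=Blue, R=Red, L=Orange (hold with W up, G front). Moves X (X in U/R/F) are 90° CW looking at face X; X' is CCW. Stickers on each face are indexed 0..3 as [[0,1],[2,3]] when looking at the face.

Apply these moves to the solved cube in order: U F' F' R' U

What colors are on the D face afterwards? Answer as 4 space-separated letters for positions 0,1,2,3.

After move 1 (U): U=WWWW F=RRGG R=BBRR B=OOBB L=GGOO
After move 2 (F'): F=RGRG U=WWBR R=YBYR D=GOYY L=GWOW
After move 3 (F'): F=GGRR U=WWYY R=OBGR D=WWYY L=GROB
After move 4 (R'): R=BROG U=WBYO F=GWRY D=WGYR B=YOWB
After move 5 (U): U=YWOB F=BRRY R=YOOG B=GRWB L=GWOB
Query: D face = WGYR

Answer: W G Y R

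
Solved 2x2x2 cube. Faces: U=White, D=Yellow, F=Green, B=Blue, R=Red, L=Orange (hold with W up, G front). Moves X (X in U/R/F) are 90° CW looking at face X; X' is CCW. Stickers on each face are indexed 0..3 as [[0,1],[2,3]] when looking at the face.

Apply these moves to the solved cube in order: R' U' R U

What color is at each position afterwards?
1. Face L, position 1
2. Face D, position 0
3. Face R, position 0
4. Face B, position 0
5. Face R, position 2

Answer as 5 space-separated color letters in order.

Answer: G Y W Y R

Derivation:
After move 1 (R'): R=RRRR U=WBWB F=GWGW D=YGYG B=YBYB
After move 2 (U'): U=BBWW F=OOGW R=GWRR B=RRYB L=YBOO
After move 3 (R): R=RGRW U=BOWW F=OGGG D=YYYR B=WRBB
After move 4 (U): U=WBWO F=RGGG R=WRRW B=YBBB L=OGOO
Query 1: L[1] = G
Query 2: D[0] = Y
Query 3: R[0] = W
Query 4: B[0] = Y
Query 5: R[2] = R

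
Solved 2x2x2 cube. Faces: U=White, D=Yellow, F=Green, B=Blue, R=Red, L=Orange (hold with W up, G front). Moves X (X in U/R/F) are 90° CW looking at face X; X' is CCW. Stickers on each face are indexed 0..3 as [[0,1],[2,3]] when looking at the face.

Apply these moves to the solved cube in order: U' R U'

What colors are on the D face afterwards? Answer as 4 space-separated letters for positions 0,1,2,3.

Answer: Y B Y R

Derivation:
After move 1 (U'): U=WWWW F=OOGG R=GGRR B=RRBB L=BBOO
After move 2 (R): R=RGRG U=WOWG F=OYGY D=YBYR B=WRWB
After move 3 (U'): U=OGWW F=BBGY R=OYRG B=RGWB L=WROO
Query: D face = YBYR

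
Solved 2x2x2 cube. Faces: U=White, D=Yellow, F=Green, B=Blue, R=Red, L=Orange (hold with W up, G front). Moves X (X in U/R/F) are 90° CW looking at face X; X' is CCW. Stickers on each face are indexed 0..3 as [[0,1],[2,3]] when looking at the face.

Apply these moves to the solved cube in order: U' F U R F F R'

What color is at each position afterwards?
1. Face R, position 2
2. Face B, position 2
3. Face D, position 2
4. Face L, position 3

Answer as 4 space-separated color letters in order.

Answer: Y B Y W

Derivation:
After move 1 (U'): U=WWWW F=OOGG R=GGRR B=RRBB L=BBOO
After move 2 (F): F=GOGO U=WWOB R=WGWR D=RGYY L=BYOY
After move 3 (U): U=OWBW F=WGGO R=RRWR B=BYBB L=GOOY
After move 4 (R): R=WRRR U=OGBO F=WGGY D=RBYB B=WYWB
After move 5 (F): F=GWYG U=OGYO R=BROR D=RWYB L=GROB
After move 6 (F): F=YGGW U=OGBR R=YROR D=OBYB L=GROW
After move 7 (R'): R=RRYO U=OWBW F=YGGR D=OGYW B=BYBB
Query 1: R[2] = Y
Query 2: B[2] = B
Query 3: D[2] = Y
Query 4: L[3] = W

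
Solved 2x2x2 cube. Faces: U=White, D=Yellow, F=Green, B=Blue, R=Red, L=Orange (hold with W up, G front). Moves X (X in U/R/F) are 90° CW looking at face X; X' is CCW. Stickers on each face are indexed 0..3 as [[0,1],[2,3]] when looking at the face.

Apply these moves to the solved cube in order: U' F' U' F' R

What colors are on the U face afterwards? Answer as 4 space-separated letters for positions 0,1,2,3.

Answer: W G O O

Derivation:
After move 1 (U'): U=WWWW F=OOGG R=GGRR B=RRBB L=BBOO
After move 2 (F'): F=OGOG U=WWGR R=YGYR D=BOYY L=BWOW
After move 3 (U'): U=WRWG F=BWOG R=OGYR B=YGBB L=RROW
After move 4 (F'): F=WGBO U=WROY R=OGBR D=RWYY L=RGOW
After move 5 (R): R=BORG U=WGOO F=WWBY D=RBYY B=YGRB
Query: U face = WGOO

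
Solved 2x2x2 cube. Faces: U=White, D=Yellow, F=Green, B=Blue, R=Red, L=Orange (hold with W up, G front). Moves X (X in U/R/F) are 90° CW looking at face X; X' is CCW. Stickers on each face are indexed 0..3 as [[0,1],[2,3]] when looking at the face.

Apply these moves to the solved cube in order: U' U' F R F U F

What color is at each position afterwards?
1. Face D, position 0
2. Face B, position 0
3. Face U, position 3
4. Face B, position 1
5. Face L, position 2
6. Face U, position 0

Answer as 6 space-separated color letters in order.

After move 1 (U'): U=WWWW F=OOGG R=GGRR B=RRBB L=BBOO
After move 2 (U'): U=WWWW F=BBGG R=OORR B=GGBB L=RROO
After move 3 (F): F=GBGB U=WWOR R=WOWR D=ROYY L=RYOY
After move 4 (R): R=WWRO U=WBOB F=GOGY D=RBYG B=RGWB
After move 5 (F): F=GGYO U=WBYY R=OWBO D=RWYG L=RROB
After move 6 (U): U=YWYB F=OWYO R=RGBO B=RRWB L=GGOB
After move 7 (F): F=YOOW U=YWBG R=YGBO D=BRYG L=GROW
Query 1: D[0] = B
Query 2: B[0] = R
Query 3: U[3] = G
Query 4: B[1] = R
Query 5: L[2] = O
Query 6: U[0] = Y

Answer: B R G R O Y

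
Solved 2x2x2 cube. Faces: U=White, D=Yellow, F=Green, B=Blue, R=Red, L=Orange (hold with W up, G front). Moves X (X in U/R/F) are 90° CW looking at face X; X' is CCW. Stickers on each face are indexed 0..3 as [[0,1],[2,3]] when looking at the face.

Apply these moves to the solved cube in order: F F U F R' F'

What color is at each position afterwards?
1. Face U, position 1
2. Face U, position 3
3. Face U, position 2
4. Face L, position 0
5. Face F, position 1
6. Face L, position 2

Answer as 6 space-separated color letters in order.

After move 1 (F): F=GGGG U=WWOO R=WRWR D=RRYY L=OYOY
After move 2 (F): F=GGGG U=WWYY R=OROR D=WWYY L=OROR
After move 3 (U): U=YWYW F=ORGG R=BBOR B=ORBB L=GGOR
After move 4 (F): F=GOGR U=YWRG R=YBWR D=OBYY L=GWOW
After move 5 (R'): R=BRYW U=YBRO F=GWGG D=OOYR B=YRBB
After move 6 (F'): F=WGGG U=YBBY R=OROW D=WWYR L=GOOR
Query 1: U[1] = B
Query 2: U[3] = Y
Query 3: U[2] = B
Query 4: L[0] = G
Query 5: F[1] = G
Query 6: L[2] = O

Answer: B Y B G G O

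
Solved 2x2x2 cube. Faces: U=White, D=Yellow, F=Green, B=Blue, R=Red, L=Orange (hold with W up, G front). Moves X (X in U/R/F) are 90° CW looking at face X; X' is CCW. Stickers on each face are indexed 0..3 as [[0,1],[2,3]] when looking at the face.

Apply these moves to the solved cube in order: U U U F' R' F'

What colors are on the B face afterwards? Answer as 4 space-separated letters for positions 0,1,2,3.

After move 1 (U): U=WWWW F=RRGG R=BBRR B=OOBB L=GGOO
After move 2 (U): U=WWWW F=BBGG R=OORR B=GGBB L=RROO
After move 3 (U): U=WWWW F=OOGG R=GGRR B=RRBB L=BBOO
After move 4 (F'): F=OGOG U=WWGR R=YGYR D=BOYY L=BWOW
After move 5 (R'): R=GRYY U=WBGR F=OWOR D=BGYG B=YROB
After move 6 (F'): F=WROO U=WBGY R=GRBY D=WWYG L=BROG
Query: B face = YROB

Answer: Y R O B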